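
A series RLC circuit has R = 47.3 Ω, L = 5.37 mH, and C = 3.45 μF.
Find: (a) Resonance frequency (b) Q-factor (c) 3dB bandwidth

Step 1 — Resonance condition Im(Z)=0 gives ω₀ = 1/√(LC).
Step 2 — ω₀ = 1/√(0.00537·3.45e-06) = 7347 rad/s.
Step 3 — f₀ = ω₀/(2π) = 1169 Hz.
Step 4 — Series Q: Q = ω₀L/R = 7347·0.00537/47.3 = 0.8341.
Step 5 — 3dB bandwidth: Δω = ω₀/Q = 8808 rad/s; BW = Δω/(2π) = 1402 Hz.

(a) f₀ = 1169 Hz  (b) Q = 0.8341  (c) BW = 1402 Hz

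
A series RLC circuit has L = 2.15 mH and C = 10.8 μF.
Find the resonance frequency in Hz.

Step 1 — Resonance condition Im(Z)=0 gives ω₀ = 1/√(LC).
Step 2 — ω₀ = 1/√(0.00215·1.08e-05) = 6562 rad/s.
Step 3 — f₀ = ω₀/(2π) = 1044 Hz.

f₀ = 1044 Hz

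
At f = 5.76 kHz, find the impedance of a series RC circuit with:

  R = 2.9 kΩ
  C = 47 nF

Step 1 — Angular frequency: ω = 2π·f = 2π·5760 = 3.619e+04 rad/s.
Step 2 — Component impedances:
  R: Z = R = 2900 Ω
  C: Z = 1/(jωC) = -j/(ω·C) = 0 - j587.9 Ω
Step 3 — Series combination: Z_total = R + C = 2900 - j587.9 Ω = 2959∠-11.5° Ω.

Z = 2900 - j587.9 Ω = 2959∠-11.5° Ω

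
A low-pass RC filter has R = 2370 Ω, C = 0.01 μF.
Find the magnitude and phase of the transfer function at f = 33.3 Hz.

Step 1 — Angular frequency: ω = 2π·33.3 = 209.2 rad/s.
Step 2 — Transfer function: H(jω) = 1/(1 + jωRC).
Step 3 — Denominator: 1 + jωRC = 1 + j·209.2·2370·1e-08 = 1 + j0.004959.
Step 4 — H = 1 - j0.004959.
Step 5 — Magnitude: |H| = 1 (-0.0 dB); phase: φ = -0.3°.

|H| = 1 (-0.0 dB), φ = -0.3°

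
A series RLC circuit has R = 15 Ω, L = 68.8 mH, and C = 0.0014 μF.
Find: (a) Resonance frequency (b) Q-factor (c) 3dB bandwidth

Step 1 — Resonance: ω₀ = 1/√(LC) = 1/√(0.0688·1.4e-09) = 1.019e+05 rad/s.
Step 2 — f₀ = ω₀/(2π) = 1.622e+04 Hz.
Step 3 — Series Q: Q = ω₀L/R = 1.019e+05·0.0688/15 = 467.3.
Step 4 — Bandwidth: Δω = ω₀/Q = 218 rad/s; BW = Δω/(2π) = 34.7 Hz.

(a) f₀ = 1.622e+04 Hz  (b) Q = 467.3  (c) BW = 34.7 Hz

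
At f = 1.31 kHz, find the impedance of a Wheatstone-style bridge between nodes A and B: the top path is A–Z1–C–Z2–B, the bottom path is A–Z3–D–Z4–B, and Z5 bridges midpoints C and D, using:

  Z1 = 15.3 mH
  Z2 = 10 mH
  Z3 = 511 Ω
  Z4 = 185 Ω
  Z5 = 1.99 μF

Step 1 — Angular frequency: ω = 2π·f = 2π·1310 = 8231 rad/s.
Step 2 — Component impedances:
  Z1: Z = jωL = j·8231·0.0153 = 0 + j125.9 Ω
  Z2: Z = jωL = j·8231·0.01 = 0 + j82.31 Ω
  Z3: Z = R = 511 Ω
  Z4: Z = R = 185 Ω
  Z5: Z = 1/(jωC) = -j/(ω·C) = 0 - j61.05 Ω
Step 3 — Bridge requires nodal analysis (the Z5 bridge couples midpoints C and D, so the two paths cannot be reduced to a simple series/parallel combination). Setting node B to ground and injecting 1 A at node A, the 3-node admittance system at A, C, D solves to V_A = Z_AB = 61.41 + j188.7 Ω = 198.4∠72.0° Ω.

Z = 61.41 + j188.7 Ω = 198.4∠72.0° Ω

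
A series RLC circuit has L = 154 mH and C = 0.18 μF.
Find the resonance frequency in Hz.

Step 1 — Resonance condition Im(Z)=0 gives ω₀ = 1/√(LC).
Step 2 — ω₀ = 1/√(0.154·1.8e-07) = 6006 rad/s.
Step 3 — f₀ = ω₀/(2π) = 955.9 Hz.

f₀ = 955.9 Hz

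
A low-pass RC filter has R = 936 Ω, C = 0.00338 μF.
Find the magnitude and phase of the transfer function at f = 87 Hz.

Step 1 — Angular frequency: ω = 2π·87 = 546.6 rad/s.
Step 2 — Transfer function: H(jω) = 1/(1 + jωRC).
Step 3 — Denominator: 1 + jωRC = 1 + j·546.6·936·3.38e-09 = 1 + j0.001729.
Step 4 — H = 1 - j0.001729.
Step 5 — Magnitude: |H| = 1 (-0.0 dB); phase: φ = -0.1°.

|H| = 1 (-0.0 dB), φ = -0.1°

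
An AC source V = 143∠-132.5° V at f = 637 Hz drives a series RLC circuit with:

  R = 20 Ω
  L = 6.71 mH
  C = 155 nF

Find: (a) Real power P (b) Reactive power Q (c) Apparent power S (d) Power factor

Step 1 — Angular frequency: ω = 2π·f = 2π·637 = 4002 rad/s.
Step 2 — Component impedances:
  R: Z = R = 20 Ω
  L: Z = jωL = j·4002·0.00671 = 0 + j26.86 Ω
  C: Z = 1/(jωC) = -j/(ω·C) = 0 - j1612 Ω
Step 3 — Series combination: Z_total = R + L + C = 20 - j1585 Ω = 1585∠-89.3° Ω.
Step 4 — Source phasor: V = 143∠-132.5° V = -96.61 - j105.4 V.
Step 5 — Current: I = V / Z = 0.06573 - j0.06178 A = 0.09021∠-43.2° A.
Step 6 — Complex power: S = V·I* = 0.1628 - j12.9 VA.
Step 7 — Real power: P = Re(S) = 0.1628 W.
Step 8 — Reactive power: Q = Im(S) = -12.9 VAR.
Step 9 — Apparent power: |S| = 12.9 VA.
Step 10 — Power factor: PF = P/|S| = 0.01262 (leading).

(a) P = 0.1628 W  (b) Q = -12.9 VAR  (c) S = 12.9 VA  (d) PF = 0.01262 (leading)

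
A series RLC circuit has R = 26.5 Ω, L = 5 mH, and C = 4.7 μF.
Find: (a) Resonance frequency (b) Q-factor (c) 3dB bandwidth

Step 1 — Resonance condition Im(Z)=0 gives ω₀ = 1/√(LC).
Step 2 — ω₀ = 1/√(0.005·4.7e-06) = 6523 rad/s.
Step 3 — f₀ = ω₀/(2π) = 1038 Hz.
Step 4 — Series Q: Q = ω₀L/R = 6523·0.005/26.5 = 1.231.
Step 5 — 3dB bandwidth: Δω = ω₀/Q = 5300 rad/s; BW = Δω/(2π) = 843.5 Hz.

(a) f₀ = 1038 Hz  (b) Q = 1.231  (c) BW = 843.5 Hz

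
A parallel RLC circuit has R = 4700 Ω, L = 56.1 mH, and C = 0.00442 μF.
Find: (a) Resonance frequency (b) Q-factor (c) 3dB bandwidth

Step 1 — Resonance: ω₀ = 1/√(LC) = 1/√(0.0561·4.42e-09) = 6.35e+04 rad/s.
Step 2 — f₀ = ω₀/(2π) = 1.011e+04 Hz.
Step 3 — Parallel Q: Q = R/(ω₀L) = 4700/(6.35e+04·0.0561) = 1.319.
Step 4 — Bandwidth: Δω = ω₀/Q = 4.814e+04 rad/s; BW = Δω/(2π) = 7661 Hz.

(a) f₀ = 1.011e+04 Hz  (b) Q = 1.319  (c) BW = 7661 Hz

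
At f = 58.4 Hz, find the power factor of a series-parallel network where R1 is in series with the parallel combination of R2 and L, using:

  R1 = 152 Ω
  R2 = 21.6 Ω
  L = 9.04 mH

Step 1 — Angular frequency: ω = 2π·f = 2π·58.4 = 366.9 rad/s.
Step 2 — Component impedances:
  R1: Z = R = 152 Ω
  R2: Z = R = 21.6 Ω
  L: Z = jωL = j·366.9·0.00904 = 0 + j3.317 Ω
Step 3 — Parallel branch: R2 || L = 1/(1/R2 + 1/L) = 0.4977 + j3.241 Ω.
Step 4 — Series with R1: Z_total = R1 + (R2 || L) = 152.5 + j3.241 Ω = 152.5∠1.2° Ω.
Step 5 — Power factor: PF = cos(φ) = Re(Z)/|Z| = 152.5/152.53 = 0.9998.
Step 6 — Type: Im(Z) = 3.241 ⇒ lagging (phase φ = 1.2°).

PF = 0.9998 (lagging, φ = 1.2°)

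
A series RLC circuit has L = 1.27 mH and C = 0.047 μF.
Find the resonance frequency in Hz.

Step 1 — Resonance condition Im(Z)=0 gives ω₀ = 1/√(LC).
Step 2 — ω₀ = 1/√(0.00127·4.7e-08) = 1.294e+05 rad/s.
Step 3 — f₀ = ω₀/(2π) = 2.06e+04 Hz.

f₀ = 2.06e+04 Hz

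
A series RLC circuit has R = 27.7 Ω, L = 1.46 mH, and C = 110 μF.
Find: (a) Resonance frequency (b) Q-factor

Step 1 — Resonance condition Im(Z)=0 gives ω₀ = 1/√(LC).
Step 2 — ω₀ = 1/√(0.00146·0.00011) = 2495 rad/s.
Step 3 — f₀ = ω₀/(2π) = 397.1 Hz.
Step 4 — Series Q: Q = ω₀L/R = 2495·0.00146/27.7 = 0.1315.

(a) f₀ = 397.1 Hz  (b) Q = 0.1315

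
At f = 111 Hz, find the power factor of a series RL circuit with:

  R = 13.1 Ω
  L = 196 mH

Step 1 — Angular frequency: ω = 2π·f = 2π·111 = 697.4 rad/s.
Step 2 — Component impedances:
  R: Z = R = 13.1 Ω
  L: Z = jωL = j·697.4·0.196 = 0 + j136.7 Ω
Step 3 — Series combination: Z_total = R + L = 13.1 + j136.7 Ω = 137.3∠84.5° Ω.
Step 4 — Power factor: PF = cos(φ) = Re(Z)/|Z| = 13.1/137.32 = 0.0954.
Step 5 — Type: Im(Z) = 136.7 ⇒ lagging (phase φ = 84.5°).

PF = 0.0954 (lagging, φ = 84.5°)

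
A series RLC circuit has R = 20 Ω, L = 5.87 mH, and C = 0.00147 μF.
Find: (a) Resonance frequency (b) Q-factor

Step 1 — Resonance condition Im(Z)=0 gives ω₀ = 1/√(LC).
Step 2 — ω₀ = 1/√(0.00587·1.47e-09) = 3.404e+05 rad/s.
Step 3 — f₀ = ω₀/(2π) = 5.418e+04 Hz.
Step 4 — Series Q: Q = ω₀L/R = 3.404e+05·0.00587/20 = 99.91.

(a) f₀ = 5.418e+04 Hz  (b) Q = 99.91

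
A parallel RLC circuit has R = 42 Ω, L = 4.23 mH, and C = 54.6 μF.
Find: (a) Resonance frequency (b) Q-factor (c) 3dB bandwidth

Step 1 — Resonance: ω₀ = 1/√(LC) = 1/√(0.00423·5.46e-05) = 2081 rad/s.
Step 2 — f₀ = ω₀/(2π) = 331.2 Hz.
Step 3 — Parallel Q: Q = R/(ω₀L) = 42/(2081·0.00423) = 4.772.
Step 4 — Bandwidth: Δω = ω₀/Q = 436.1 rad/s; BW = Δω/(2π) = 69.4 Hz.

(a) f₀ = 331.2 Hz  (b) Q = 4.772  (c) BW = 69.4 Hz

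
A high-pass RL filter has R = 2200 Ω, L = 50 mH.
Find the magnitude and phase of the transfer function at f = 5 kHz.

Step 1 — Angular frequency: ω = 2π·5000 = 3.142e+04 rad/s.
Step 2 — Transfer function: H(jω) = jωL/(R + jωL).
Step 3 — Numerator jωL = j·1571; denominator R + jωL = 2200 + j1571.
Step 4 — H = 0.3377 + j0.4729.
Step 5 — Magnitude: |H| = 0.5811 (-4.7 dB); phase: φ = 54.5°.

|H| = 0.5811 (-4.7 dB), φ = 54.5°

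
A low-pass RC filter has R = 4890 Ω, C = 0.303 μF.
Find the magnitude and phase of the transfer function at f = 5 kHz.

Step 1 — Angular frequency: ω = 2π·5000 = 3.142e+04 rad/s.
Step 2 — Transfer function: H(jω) = 1/(1 + jωRC).
Step 3 — Denominator: 1 + jωRC = 1 + j·3.142e+04·4890·3.03e-07 = 1 + j46.55.
Step 4 — H = 0.0004613 - j0.02147.
Step 5 — Magnitude: |H| = 0.02148 (-33.4 dB); phase: φ = -88.8°.

|H| = 0.02148 (-33.4 dB), φ = -88.8°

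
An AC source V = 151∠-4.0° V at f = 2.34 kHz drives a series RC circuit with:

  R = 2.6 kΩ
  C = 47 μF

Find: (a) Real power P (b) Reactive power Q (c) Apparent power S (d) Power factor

Step 1 — Angular frequency: ω = 2π·f = 2π·2340 = 1.47e+04 rad/s.
Step 2 — Component impedances:
  R: Z = R = 2600 Ω
  C: Z = 1/(jωC) = -j/(ω·C) = 0 - j1.447 Ω
Step 3 — Series combination: Z_total = R + C = 2600 - j1.447 Ω = 2600∠-0.0° Ω.
Step 4 — Source phasor: V = 151∠-4.0° V = 150.6 - j10.53 V.
Step 5 — Current: I = V / Z = 0.05794 - j0.004019 A = 0.05808∠-4.0° A.
Step 6 — Complex power: S = V·I* = 8.77 - j0.004881 VA.
Step 7 — Real power: P = Re(S) = 8.77 W.
Step 8 — Reactive power: Q = Im(S) = -0.004881 VAR.
Step 9 — Apparent power: |S| = 8.77 VA.
Step 10 — Power factor: PF = P/|S| = 1 (leading).

(a) P = 8.77 W  (b) Q = -0.004881 VAR  (c) S = 8.77 VA  (d) PF = 1 (leading)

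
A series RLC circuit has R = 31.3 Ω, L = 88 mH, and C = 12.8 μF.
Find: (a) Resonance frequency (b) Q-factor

Step 1 — Resonance condition Im(Z)=0 gives ω₀ = 1/√(LC).
Step 2 — ω₀ = 1/√(0.088·1.28e-05) = 942.2 rad/s.
Step 3 — f₀ = ω₀/(2π) = 150 Hz.
Step 4 — Series Q: Q = ω₀L/R = 942.2·0.088/31.3 = 2.649.

(a) f₀ = 150 Hz  (b) Q = 2.649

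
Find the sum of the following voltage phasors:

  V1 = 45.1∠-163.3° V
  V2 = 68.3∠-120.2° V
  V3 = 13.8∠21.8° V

Step 1 — Convert each phasor to rectangular form:
  V1 = 45.1·(cos(-163.3°) + j·sin(-163.3°)) = -43.2 - j12.96 V
  V2 = 68.3·(cos(-120.2°) + j·sin(-120.2°)) = -34.36 - j59.03 V
  V3 = 13.8·(cos(21.8°) + j·sin(21.8°)) = 12.81 + j5.125 V
Step 2 — Sum components: V_total = -64.74 - j66.87 V.
Step 3 — Convert to polar: |V_total| = 93.07 V, ∠V_total = -134.1°.

V_total = 93.07∠-134.1° V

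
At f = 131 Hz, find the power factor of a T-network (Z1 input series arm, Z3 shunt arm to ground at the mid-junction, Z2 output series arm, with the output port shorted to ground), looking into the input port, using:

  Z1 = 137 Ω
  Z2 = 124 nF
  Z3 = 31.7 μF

Step 1 — Angular frequency: ω = 2π·f = 2π·131 = 823.1 rad/s.
Step 2 — Component impedances:
  Z1: Z = R = 137 Ω
  Z2: Z = 1/(jωC) = -j/(ω·C) = 0 - j9798 Ω
  Z3: Z = 1/(jωC) = -j/(ω·C) = 0 - j38.33 Ω
Step 3 — With the output port shorted to ground, the output series arm Z2 runs from the junction to ground; the shunt arm Z3 also runs from the junction to ground. They appear in parallel: Z3 || Z2 = 0 - j38.18 Ω.
Step 4 — Series with input arm Z1: Z_in = Z1 + (Z3 || Z2) = 137 - j38.18 Ω = 142.2∠-15.6° Ω.
Step 5 — Power factor: PF = cos(φ) = Re(Z)/|Z| = 137/142.22 = 0.9633.
Step 6 — Type: Im(Z) = -38.18 ⇒ leading (phase φ = -15.6°).

PF = 0.9633 (leading, φ = -15.6°)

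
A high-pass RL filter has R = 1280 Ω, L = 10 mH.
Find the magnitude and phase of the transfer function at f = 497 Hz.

Step 1 — Angular frequency: ω = 2π·497 = 3123 rad/s.
Step 2 — Transfer function: H(jω) = jωL/(R + jωL).
Step 3 — Numerator jωL = j·31.23; denominator R + jωL = 1280 + j31.23.
Step 4 — H = 0.0005948 + j0.02438.
Step 5 — Magnitude: |H| = 0.02439 (-32.3 dB); phase: φ = 88.6°.

|H| = 0.02439 (-32.3 dB), φ = 88.6°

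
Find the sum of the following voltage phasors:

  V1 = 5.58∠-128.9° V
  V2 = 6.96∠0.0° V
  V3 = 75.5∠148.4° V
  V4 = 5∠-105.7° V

Step 1 — Convert each phasor to rectangular form:
  V1 = 5.58·(cos(-128.9°) + j·sin(-128.9°)) = -3.504 - j4.343 V
  V2 = 6.96·(cos(0.0°) + j·sin(0.0°)) = 6.96 V
  V3 = 75.5·(cos(148.4°) + j·sin(148.4°)) = -64.31 + j39.56 V
  V4 = 5·(cos(-105.7°) + j·sin(-105.7°)) = -1.353 - j4.813 V
Step 2 — Sum components: V_total = -62.2 + j30.4 V.
Step 3 — Convert to polar: |V_total| = 69.24 V, ∠V_total = 154.0°.

V_total = 69.24∠154.0° V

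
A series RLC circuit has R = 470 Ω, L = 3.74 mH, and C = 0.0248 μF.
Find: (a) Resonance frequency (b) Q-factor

Step 1 — Resonance condition Im(Z)=0 gives ω₀ = 1/√(LC).
Step 2 — ω₀ = 1/√(0.00374·2.48e-08) = 1.038e+05 rad/s.
Step 3 — f₀ = ω₀/(2π) = 1.653e+04 Hz.
Step 4 — Series Q: Q = ω₀L/R = 1.038e+05·0.00374/470 = 0.8263.

(a) f₀ = 1.653e+04 Hz  (b) Q = 0.8263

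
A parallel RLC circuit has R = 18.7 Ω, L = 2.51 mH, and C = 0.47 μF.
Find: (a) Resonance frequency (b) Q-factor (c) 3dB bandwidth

Step 1 — Resonance: ω₀ = 1/√(LC) = 1/√(0.00251·4.7e-07) = 2.911e+04 rad/s.
Step 2 — f₀ = ω₀/(2π) = 4634 Hz.
Step 3 — Parallel Q: Q = R/(ω₀L) = 18.7/(2.911e+04·0.00251) = 0.2559.
Step 4 — Bandwidth: Δω = ω₀/Q = 1.138e+05 rad/s; BW = Δω/(2π) = 1.811e+04 Hz.

(a) f₀ = 4634 Hz  (b) Q = 0.2559  (c) BW = 1.811e+04 Hz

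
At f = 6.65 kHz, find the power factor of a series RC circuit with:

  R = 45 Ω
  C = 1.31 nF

Step 1 — Angular frequency: ω = 2π·f = 2π·6650 = 4.178e+04 rad/s.
Step 2 — Component impedances:
  R: Z = R = 45 Ω
  C: Z = 1/(jωC) = -j/(ω·C) = 0 - j1.827e+04 Ω
Step 3 — Series combination: Z_total = R + C = 45 - j1.827e+04 Ω = 1.827e+04∠-89.9° Ω.
Step 4 — Power factor: PF = cos(φ) = Re(Z)/|Z| = 45/1.827e+04 = 0.002463.
Step 5 — Type: Im(Z) = -1.827e+04 ⇒ leading (phase φ = -89.9°).

PF = 0.002463 (leading, φ = -89.9°)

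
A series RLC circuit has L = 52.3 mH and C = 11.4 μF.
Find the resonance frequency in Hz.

Step 1 — Resonance condition Im(Z)=0 gives ω₀ = 1/√(LC).
Step 2 — ω₀ = 1/√(0.0523·1.14e-05) = 1295 rad/s.
Step 3 — f₀ = ω₀/(2π) = 206.1 Hz.

f₀ = 206.1 Hz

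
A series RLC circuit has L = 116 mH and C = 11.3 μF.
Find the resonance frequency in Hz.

Step 1 — Resonance condition Im(Z)=0 gives ω₀ = 1/√(LC).
Step 2 — ω₀ = 1/√(0.116·1.13e-05) = 873.4 rad/s.
Step 3 — f₀ = ω₀/(2π) = 139 Hz.

f₀ = 139 Hz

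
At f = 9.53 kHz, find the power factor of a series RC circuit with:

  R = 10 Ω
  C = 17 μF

Step 1 — Angular frequency: ω = 2π·f = 2π·9530 = 5.988e+04 rad/s.
Step 2 — Component impedances:
  R: Z = R = 10 Ω
  C: Z = 1/(jωC) = -j/(ω·C) = 0 - j0.9824 Ω
Step 3 — Series combination: Z_total = R + C = 10 - j0.9824 Ω = 10.05∠-5.6° Ω.
Step 4 — Power factor: PF = cos(φ) = Re(Z)/|Z| = 10/10.048 = 0.9952.
Step 5 — Type: Im(Z) = -0.9824 ⇒ leading (phase φ = -5.6°).

PF = 0.9952 (leading, φ = -5.6°)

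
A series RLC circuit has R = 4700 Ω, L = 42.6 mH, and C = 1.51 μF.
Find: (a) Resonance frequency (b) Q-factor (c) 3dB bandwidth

Step 1 — Resonance: ω₀ = 1/√(LC) = 1/√(0.0426·1.51e-06) = 3943 rad/s.
Step 2 — f₀ = ω₀/(2π) = 627.5 Hz.
Step 3 — Series Q: Q = ω₀L/R = 3943·0.0426/4700 = 0.03574.
Step 4 — Bandwidth: Δω = ω₀/Q = 1.103e+05 rad/s; BW = Δω/(2π) = 1.756e+04 Hz.

(a) f₀ = 627.5 Hz  (b) Q = 0.03574  (c) BW = 1.756e+04 Hz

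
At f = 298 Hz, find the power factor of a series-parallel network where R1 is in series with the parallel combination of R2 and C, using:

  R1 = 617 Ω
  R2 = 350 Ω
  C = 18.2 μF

Step 1 — Angular frequency: ω = 2π·f = 2π·298 = 1872 rad/s.
Step 2 — Component impedances:
  R1: Z = R = 617 Ω
  R2: Z = R = 350 Ω
  C: Z = 1/(jωC) = -j/(ω·C) = 0 - j29.34 Ω
Step 3 — Parallel branch: R2 || C = 1/(1/R2 + 1/C) = 2.443 - j29.14 Ω.
Step 4 — Series with R1: Z_total = R1 + (R2 || C) = 619.4 - j29.14 Ω = 620.1∠-2.7° Ω.
Step 5 — Power factor: PF = cos(φ) = Re(Z)/|Z| = 619.4/620.1 = 0.9989.
Step 6 — Type: Im(Z) = -29.14 ⇒ leading (phase φ = -2.7°).

PF = 0.9989 (leading, φ = -2.7°)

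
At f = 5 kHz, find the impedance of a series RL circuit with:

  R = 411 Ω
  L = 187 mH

Step 1 — Angular frequency: ω = 2π·f = 2π·5000 = 3.142e+04 rad/s.
Step 2 — Component impedances:
  R: Z = R = 411 Ω
  L: Z = jωL = j·3.142e+04·0.187 = 0 + j5875 Ω
Step 3 — Series combination: Z_total = R + L = 411 + j5875 Ω = 5889∠86.0° Ω.

Z = 411 + j5875 Ω = 5889∠86.0° Ω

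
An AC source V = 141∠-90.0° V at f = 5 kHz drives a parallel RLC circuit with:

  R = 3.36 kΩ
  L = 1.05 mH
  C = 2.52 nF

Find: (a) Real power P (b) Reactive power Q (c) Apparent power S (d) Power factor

Step 1 — Angular frequency: ω = 2π·f = 2π·5000 = 3.142e+04 rad/s.
Step 2 — Component impedances:
  R: Z = R = 3360 Ω
  L: Z = jωL = j·3.142e+04·0.00105 = 0 + j32.99 Ω
  C: Z = 1/(jωC) = -j/(ω·C) = 0 - j1.263e+04 Ω
Step 3 — Parallel combination: 1/Z_total = 1/R + 1/L + 1/C; Z_total = 0.3255 + j33.07 Ω = 33.07∠89.4° Ω.
Step 4 — Source phasor: V = 141∠-90.0° V = 0 - j141 V.
Step 5 — Current: I = V / Z = -4.263 - j0.04196 A = 4.263∠-179.4° A.
Step 6 — Complex power: S = V·I* = 5.917 + j601.1 VA.
Step 7 — Real power: P = Re(S) = 5.917 W.
Step 8 — Reactive power: Q = Im(S) = 601.1 VAR.
Step 9 — Apparent power: |S| = 601.2 VA.
Step 10 — Power factor: PF = P/|S| = 0.009843 (lagging).

(a) P = 5.917 W  (b) Q = 601.1 VAR  (c) S = 601.2 VA  (d) PF = 0.009843 (lagging)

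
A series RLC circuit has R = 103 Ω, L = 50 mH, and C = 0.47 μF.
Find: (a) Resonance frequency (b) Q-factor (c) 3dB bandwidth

Step 1 — Resonance condition Im(Z)=0 gives ω₀ = 1/√(LC).
Step 2 — ω₀ = 1/√(0.05·4.7e-07) = 6523 rad/s.
Step 3 — f₀ = ω₀/(2π) = 1038 Hz.
Step 4 — Series Q: Q = ω₀L/R = 6523·0.05/103 = 3.167.
Step 5 — 3dB bandwidth: Δω = ω₀/Q = 2060 rad/s; BW = Δω/(2π) = 327.9 Hz.

(a) f₀ = 1038 Hz  (b) Q = 3.167  (c) BW = 327.9 Hz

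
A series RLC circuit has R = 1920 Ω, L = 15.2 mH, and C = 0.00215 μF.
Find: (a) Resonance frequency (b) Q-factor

Step 1 — Resonance condition Im(Z)=0 gives ω₀ = 1/√(LC).
Step 2 — ω₀ = 1/√(0.0152·2.15e-09) = 1.749e+05 rad/s.
Step 3 — f₀ = ω₀/(2π) = 2.784e+04 Hz.
Step 4 — Series Q: Q = ω₀L/R = 1.749e+05·0.0152/1920 = 1.385.

(a) f₀ = 2.784e+04 Hz  (b) Q = 1.385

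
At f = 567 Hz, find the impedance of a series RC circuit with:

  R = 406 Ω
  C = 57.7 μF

Step 1 — Angular frequency: ω = 2π·f = 2π·567 = 3563 rad/s.
Step 2 — Component impedances:
  R: Z = R = 406 Ω
  C: Z = 1/(jωC) = -j/(ω·C) = 0 - j4.865 Ω
Step 3 — Series combination: Z_total = R + C = 406 - j4.865 Ω = 406∠-0.7° Ω.

Z = 406 - j4.865 Ω = 406∠-0.7° Ω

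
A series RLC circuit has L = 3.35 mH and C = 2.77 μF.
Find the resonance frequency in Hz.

Step 1 — Resonance condition Im(Z)=0 gives ω₀ = 1/√(LC).
Step 2 — ω₀ = 1/√(0.00335·2.77e-06) = 1.038e+04 rad/s.
Step 3 — f₀ = ω₀/(2π) = 1652 Hz.

f₀ = 1652 Hz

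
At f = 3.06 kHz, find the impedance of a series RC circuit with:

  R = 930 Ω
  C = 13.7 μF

Step 1 — Angular frequency: ω = 2π·f = 2π·3060 = 1.923e+04 rad/s.
Step 2 — Component impedances:
  R: Z = R = 930 Ω
  C: Z = 1/(jωC) = -j/(ω·C) = 0 - j3.796 Ω
Step 3 — Series combination: Z_total = R + C = 930 - j3.796 Ω = 930∠-0.2° Ω.

Z = 930 - j3.796 Ω = 930∠-0.2° Ω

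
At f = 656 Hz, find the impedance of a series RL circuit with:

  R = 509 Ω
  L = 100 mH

Step 1 — Angular frequency: ω = 2π·f = 2π·656 = 4122 rad/s.
Step 2 — Component impedances:
  R: Z = R = 509 Ω
  L: Z = jωL = j·4122·0.1 = 0 + j412.2 Ω
Step 3 — Series combination: Z_total = R + L = 509 + j412.2 Ω = 655∠39.0° Ω.

Z = 509 + j412.2 Ω = 655∠39.0° Ω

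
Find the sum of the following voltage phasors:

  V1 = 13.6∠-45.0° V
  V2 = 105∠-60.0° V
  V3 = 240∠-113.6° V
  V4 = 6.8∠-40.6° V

Step 1 — Convert each phasor to rectangular form:
  V1 = 13.6·(cos(-45.0°) + j·sin(-45.0°)) = 9.617 - j9.617 V
  V2 = 105·(cos(-60.0°) + j·sin(-60.0°)) = 52.5 - j90.93 V
  V3 = 240·(cos(-113.6°) + j·sin(-113.6°)) = -96.08 - j219.9 V
  V4 = 6.8·(cos(-40.6°) + j·sin(-40.6°)) = 5.163 - j4.425 V
Step 2 — Sum components: V_total = -28.8 - j324.9 V.
Step 3 — Convert to polar: |V_total| = 326.2 V, ∠V_total = -95.1°.

V_total = 326.2∠-95.1° V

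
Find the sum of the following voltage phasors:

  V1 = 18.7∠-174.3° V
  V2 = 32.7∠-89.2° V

Step 1 — Convert each phasor to rectangular form:
  V1 = 18.7·(cos(-174.3°) + j·sin(-174.3°)) = -18.61 - j1.857 V
  V2 = 32.7·(cos(-89.2°) + j·sin(-89.2°)) = 0.4566 - j32.7 V
Step 2 — Sum components: V_total = -18.15 - j34.55 V.
Step 3 — Convert to polar: |V_total| = 39.03 V, ∠V_total = -117.7°.

V_total = 39.03∠-117.7° V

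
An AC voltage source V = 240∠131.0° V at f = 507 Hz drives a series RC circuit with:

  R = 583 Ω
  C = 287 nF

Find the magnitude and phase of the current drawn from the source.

Step 1 — Angular frequency: ω = 2π·f = 2π·507 = 3186 rad/s.
Step 2 — Component impedances:
  R: Z = R = 583 Ω
  C: Z = 1/(jωC) = -j/(ω·C) = 0 - j1094 Ω
Step 3 — Series combination: Z_total = R + C = 583 - j1094 Ω = 1239∠-61.9° Ω.
Step 4 — Source phasor: V = 240∠131.0° V = -157.5 + j181.1 V.
Step 5 — Ohm's law: I = V / Z_total = (-157.5 + j181.1) / (583 - j1094) = -0.1887 - j0.04337 A.
Step 6 — Convert to polar: |I| = 0.1936 A, ∠I = -167.1°.

I = 0.1936∠-167.1° A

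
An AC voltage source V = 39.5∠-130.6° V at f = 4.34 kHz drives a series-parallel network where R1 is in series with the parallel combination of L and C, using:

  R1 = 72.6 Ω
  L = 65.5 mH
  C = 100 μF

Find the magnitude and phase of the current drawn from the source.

Step 1 — Angular frequency: ω = 2π·f = 2π·4340 = 2.727e+04 rad/s.
Step 2 — Component impedances:
  R1: Z = R = 72.6 Ω
  L: Z = jωL = j·2.727e+04·0.0655 = 0 + j1786 Ω
  C: Z = 1/(jωC) = -j/(ω·C) = 0 - j0.3667 Ω
Step 3 — Parallel branch: L || C = 1/(1/L + 1/C) = 0 - j0.3668 Ω.
Step 4 — Series with R1: Z_total = R1 + (L || C) = 72.6 - j0.3668 Ω = 72.6∠-0.3° Ω.
Step 5 — Source phasor: V = 39.5∠-130.6° V = -25.71 - j29.99 V.
Step 6 — Ohm's law: I = V / Z_total = (-25.71 - j29.99) / (72.6 - j0.3668) = -0.352 - j0.4149 A.
Step 7 — Convert to polar: |I| = 0.5441 A, ∠I = -130.3°.

I = 0.5441∠-130.3° A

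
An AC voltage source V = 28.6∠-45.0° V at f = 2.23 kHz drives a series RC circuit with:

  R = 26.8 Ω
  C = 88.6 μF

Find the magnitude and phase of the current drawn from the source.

Step 1 — Angular frequency: ω = 2π·f = 2π·2230 = 1.401e+04 rad/s.
Step 2 — Component impedances:
  R: Z = R = 26.8 Ω
  C: Z = 1/(jωC) = -j/(ω·C) = 0 - j0.8055 Ω
Step 3 — Series combination: Z_total = R + C = 26.8 - j0.8055 Ω = 26.81∠-1.7° Ω.
Step 4 — Source phasor: V = 28.6∠-45.0° V = 20.22 - j20.22 V.
Step 5 — Ohm's law: I = V / Z_total = (20.22 - j20.22) / (26.8 - j0.8055) = 0.7766 - j0.7313 A.
Step 6 — Convert to polar: |I| = 1.067 A, ∠I = -43.3°.

I = 1.067∠-43.3° A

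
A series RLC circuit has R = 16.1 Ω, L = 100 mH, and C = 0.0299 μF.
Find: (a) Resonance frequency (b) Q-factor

Step 1 — Resonance condition Im(Z)=0 gives ω₀ = 1/√(LC).
Step 2 — ω₀ = 1/√(0.1·2.99e-08) = 1.829e+04 rad/s.
Step 3 — f₀ = ω₀/(2π) = 2911 Hz.
Step 4 — Series Q: Q = ω₀L/R = 1.829e+04·0.1/16.1 = 113.6.

(a) f₀ = 2911 Hz  (b) Q = 113.6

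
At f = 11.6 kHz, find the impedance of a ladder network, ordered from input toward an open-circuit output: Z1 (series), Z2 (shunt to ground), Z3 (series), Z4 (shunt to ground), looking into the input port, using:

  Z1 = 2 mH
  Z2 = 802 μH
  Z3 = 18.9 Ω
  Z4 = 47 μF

Step 1 — Angular frequency: ω = 2π·f = 2π·1.16e+04 = 7.288e+04 rad/s.
Step 2 — Component impedances:
  Z1: Z = jωL = j·7.288e+04·0.002 = 0 + j145.8 Ω
  Z2: Z = jωL = j·7.288e+04·0.000802 = 0 + j58.45 Ω
  Z3: Z = R = 18.9 Ω
  Z4: Z = 1/(jωC) = -j/(ω·C) = 0 - j0.2919 Ω
Step 3 — Ladder network (open output): work backward from the far end, alternating series and parallel combinations. Z_in = 17.27 + j151.1 Ω = 152.1∠83.5° Ω.

Z = 17.27 + j151.1 Ω = 152.1∠83.5° Ω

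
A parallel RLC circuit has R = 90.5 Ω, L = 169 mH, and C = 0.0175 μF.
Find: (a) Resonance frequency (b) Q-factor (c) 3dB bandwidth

Step 1 — Resonance: ω₀ = 1/√(LC) = 1/√(0.169·1.75e-08) = 1.839e+04 rad/s.
Step 2 — f₀ = ω₀/(2π) = 2927 Hz.
Step 3 — Parallel Q: Q = R/(ω₀L) = 90.5/(1.839e+04·0.169) = 0.02912.
Step 4 — Bandwidth: Δω = ω₀/Q = 6.314e+05 rad/s; BW = Δω/(2π) = 1.005e+05 Hz.

(a) f₀ = 2927 Hz  (b) Q = 0.02912  (c) BW = 1.005e+05 Hz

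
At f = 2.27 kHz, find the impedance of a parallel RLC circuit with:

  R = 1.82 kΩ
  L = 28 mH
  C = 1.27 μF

Step 1 — Angular frequency: ω = 2π·f = 2π·2270 = 1.426e+04 rad/s.
Step 2 — Component impedances:
  R: Z = R = 1820 Ω
  L: Z = jωL = j·1.426e+04·0.028 = 0 + j399.4 Ω
  C: Z = 1/(jωC) = -j/(ω·C) = 0 - j55.21 Ω
Step 3 — Parallel combination: 1/Z_total = 1/R + 1/L + 1/C; Z_total = 2.252 - j63.98 Ω = 64.02∠-88.0° Ω.

Z = 2.252 - j63.98 Ω = 64.02∠-88.0° Ω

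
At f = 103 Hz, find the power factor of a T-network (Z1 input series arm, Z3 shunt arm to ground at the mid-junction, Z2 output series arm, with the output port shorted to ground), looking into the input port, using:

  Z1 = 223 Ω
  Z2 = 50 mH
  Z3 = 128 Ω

Step 1 — Angular frequency: ω = 2π·f = 2π·103 = 647.2 rad/s.
Step 2 — Component impedances:
  Z1: Z = R = 223 Ω
  Z2: Z = jωL = j·647.2·0.05 = 0 + j32.36 Ω
  Z3: Z = R = 128 Ω
Step 3 — With the output port shorted to ground, the output series arm Z2 runs from the junction to ground; the shunt arm Z3 also runs from the junction to ground. They appear in parallel: Z3 || Z2 = 7.689 + j30.41 Ω.
Step 4 — Series with input arm Z1: Z_in = Z1 + (Z3 || Z2) = 230.7 + j30.41 Ω = 232.7∠7.5° Ω.
Step 5 — Power factor: PF = cos(φ) = Re(Z)/|Z| = 230.7/232.7 = 0.9914.
Step 6 — Type: Im(Z) = 30.41 ⇒ lagging (phase φ = 7.5°).

PF = 0.9914 (lagging, φ = 7.5°)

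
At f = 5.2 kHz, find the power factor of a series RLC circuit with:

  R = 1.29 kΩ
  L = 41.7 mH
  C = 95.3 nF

Step 1 — Angular frequency: ω = 2π·f = 2π·5200 = 3.267e+04 rad/s.
Step 2 — Component impedances:
  R: Z = R = 1290 Ω
  L: Z = jωL = j·3.267e+04·0.0417 = 0 + j1362 Ω
  C: Z = 1/(jωC) = -j/(ω·C) = 0 - j321.2 Ω
Step 3 — Series combination: Z_total = R + L + C = 1290 + j1041 Ω = 1658∠38.9° Ω.
Step 4 — Power factor: PF = cos(φ) = Re(Z)/|Z| = 1290/1657.8 = 0.7781.
Step 5 — Type: Im(Z) = 1041 ⇒ lagging (phase φ = 38.9°).

PF = 0.7781 (lagging, φ = 38.9°)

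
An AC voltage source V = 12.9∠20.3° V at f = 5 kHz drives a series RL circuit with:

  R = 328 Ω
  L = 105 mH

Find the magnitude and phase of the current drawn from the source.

Step 1 — Angular frequency: ω = 2π·f = 2π·5000 = 3.142e+04 rad/s.
Step 2 — Component impedances:
  R: Z = R = 328 Ω
  L: Z = jωL = j·3.142e+04·0.105 = 0 + j3299 Ω
Step 3 — Series combination: Z_total = R + L = 328 + j3299 Ω = 3315∠84.3° Ω.
Step 4 — Source phasor: V = 12.9∠20.3° V = 12.1 + j4.475 V.
Step 5 — Ohm's law: I = V / Z_total = (12.1 + j4.475) / (328 + j3299) = 0.001705 - j0.003498 A.
Step 6 — Convert to polar: |I| = 0.003891 A, ∠I = -64.0°.

I = 0.003891∠-64.0° A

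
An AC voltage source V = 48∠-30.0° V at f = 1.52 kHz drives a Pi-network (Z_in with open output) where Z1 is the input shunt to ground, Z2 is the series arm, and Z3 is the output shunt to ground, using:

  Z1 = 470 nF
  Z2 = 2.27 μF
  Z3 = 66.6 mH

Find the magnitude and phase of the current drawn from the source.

Step 1 — Angular frequency: ω = 2π·f = 2π·1520 = 9550 rad/s.
Step 2 — Component impedances:
  Z1: Z = 1/(jωC) = -j/(ω·C) = 0 - j222.8 Ω
  Z2: Z = 1/(jωC) = -j/(ω·C) = 0 - j46.13 Ω
  Z3: Z = jωL = j·9550·0.0666 = 0 + j636.1 Ω
Step 3 — With open output, the series arm Z2 and the output shunt Z3 appear in series to ground: Z2 + Z3 = 0 + j589.9 Ω.
Step 4 — Parallel with input shunt Z1: Z_in = Z1 || (Z2 + Z3) = 0 - j358 Ω = 358∠-90.0° Ω.
Step 5 — Source phasor: V = 48∠-30.0° V = 41.57 - j24 V.
Step 6 — Ohm's law: I = V / Z_total = (41.57 - j24) / (0 - j358) = 0.06705 + j0.1161 A.
Step 7 — Convert to polar: |I| = 0.1341 A, ∠I = 60.0°.

I = 0.1341∠60.0° A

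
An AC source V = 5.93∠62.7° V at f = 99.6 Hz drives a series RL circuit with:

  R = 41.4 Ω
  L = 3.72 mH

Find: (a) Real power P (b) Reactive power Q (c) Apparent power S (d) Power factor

Step 1 — Angular frequency: ω = 2π·f = 2π·99.6 = 625.8 rad/s.
Step 2 — Component impedances:
  R: Z = R = 41.4 Ω
  L: Z = jωL = j·625.8·0.00372 = 0 + j2.328 Ω
Step 3 — Series combination: Z_total = R + L = 41.4 + j2.328 Ω = 41.47∠3.2° Ω.
Step 4 — Source phasor: V = 5.93∠62.7° V = 2.72 + j5.27 V.
Step 5 — Current: I = V / Z = 0.07262 + j0.1232 A = 0.143∠59.5° A.
Step 6 — Complex power: S = V·I* = 0.8467 + j0.04761 VA.
Step 7 — Real power: P = Re(S) = 0.8467 W.
Step 8 — Reactive power: Q = Im(S) = 0.04761 VAR.
Step 9 — Apparent power: |S| = 0.8481 VA.
Step 10 — Power factor: PF = P/|S| = 0.9984 (lagging).

(a) P = 0.8467 W  (b) Q = 0.04761 VAR  (c) S = 0.8481 VA  (d) PF = 0.9984 (lagging)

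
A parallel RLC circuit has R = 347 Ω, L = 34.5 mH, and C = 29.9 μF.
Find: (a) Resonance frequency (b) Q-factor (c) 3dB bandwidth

Step 1 — Resonance: ω₀ = 1/√(LC) = 1/√(0.0345·2.99e-05) = 984.6 rad/s.
Step 2 — f₀ = ω₀/(2π) = 156.7 Hz.
Step 3 — Parallel Q: Q = R/(ω₀L) = 347/(984.6·0.0345) = 10.22.
Step 4 — Bandwidth: Δω = ω₀/Q = 96.38 rad/s; BW = Δω/(2π) = 15.34 Hz.

(a) f₀ = 156.7 Hz  (b) Q = 10.22  (c) BW = 15.34 Hz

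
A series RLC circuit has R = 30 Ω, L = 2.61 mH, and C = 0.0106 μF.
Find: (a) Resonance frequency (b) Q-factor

Step 1 — Resonance condition Im(Z)=0 gives ω₀ = 1/√(LC).
Step 2 — ω₀ = 1/√(0.00261·1.06e-08) = 1.901e+05 rad/s.
Step 3 — f₀ = ω₀/(2π) = 3.026e+04 Hz.
Step 4 — Series Q: Q = ω₀L/R = 1.901e+05·0.00261/30 = 16.54.

(a) f₀ = 3.026e+04 Hz  (b) Q = 16.54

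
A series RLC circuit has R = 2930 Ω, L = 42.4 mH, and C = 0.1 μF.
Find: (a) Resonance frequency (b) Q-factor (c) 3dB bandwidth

Step 1 — Resonance: ω₀ = 1/√(LC) = 1/√(0.0424·1e-07) = 1.536e+04 rad/s.
Step 2 — f₀ = ω₀/(2π) = 2444 Hz.
Step 3 — Series Q: Q = ω₀L/R = 1.536e+04·0.0424/2930 = 0.2222.
Step 4 — Bandwidth: Δω = ω₀/Q = 6.91e+04 rad/s; BW = Δω/(2π) = 1.1e+04 Hz.

(a) f₀ = 2444 Hz  (b) Q = 0.2222  (c) BW = 1.1e+04 Hz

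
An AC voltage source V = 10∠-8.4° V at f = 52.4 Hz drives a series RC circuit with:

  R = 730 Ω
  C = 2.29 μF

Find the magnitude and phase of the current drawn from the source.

Step 1 — Angular frequency: ω = 2π·f = 2π·52.4 = 329.2 rad/s.
Step 2 — Component impedances:
  R: Z = R = 730 Ω
  C: Z = 1/(jωC) = -j/(ω·C) = 0 - j1326 Ω
Step 3 — Series combination: Z_total = R + C = 730 - j1326 Ω = 1514∠-61.2° Ω.
Step 4 — Source phasor: V = 10∠-8.4° V = 9.893 - j1.461 V.
Step 5 — Ohm's law: I = V / Z_total = (9.893 - j1.461) / (730 - j1326) = 0.003996 + j0.005259 A.
Step 6 — Convert to polar: |I| = 0.006605 A, ∠I = 52.8°.

I = 0.006605∠52.8° A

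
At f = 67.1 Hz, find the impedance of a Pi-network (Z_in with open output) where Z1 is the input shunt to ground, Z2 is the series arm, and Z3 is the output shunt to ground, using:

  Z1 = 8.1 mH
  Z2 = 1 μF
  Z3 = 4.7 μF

Step 1 — Angular frequency: ω = 2π·f = 2π·67.1 = 421.6 rad/s.
Step 2 — Component impedances:
  Z1: Z = jωL = j·421.6·0.0081 = 0 + j3.415 Ω
  Z2: Z = 1/(jωC) = -j/(ω·C) = 0 - j2372 Ω
  Z3: Z = 1/(jωC) = -j/(ω·C) = 0 - j504.7 Ω
Step 3 — With open output, the series arm Z2 and the output shunt Z3 appear in series to ground: Z2 + Z3 = 0 - j2877 Ω.
Step 4 — Parallel with input shunt Z1: Z_in = Z1 || (Z2 + Z3) = 0 + j3.419 Ω = 3.419∠90.0° Ω.

Z = 0 + j3.419 Ω = 3.419∠90.0° Ω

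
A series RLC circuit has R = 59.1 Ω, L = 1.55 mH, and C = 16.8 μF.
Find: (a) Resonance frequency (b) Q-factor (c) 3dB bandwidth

Step 1 — Resonance condition Im(Z)=0 gives ω₀ = 1/√(LC).
Step 2 — ω₀ = 1/√(0.00155·1.68e-05) = 6197 rad/s.
Step 3 — f₀ = ω₀/(2π) = 986.3 Hz.
Step 4 — Series Q: Q = ω₀L/R = 6197·0.00155/59.1 = 0.1625.
Step 5 — 3dB bandwidth: Δω = ω₀/Q = 3.813e+04 rad/s; BW = Δω/(2π) = 6068 Hz.

(a) f₀ = 986.3 Hz  (b) Q = 0.1625  (c) BW = 6068 Hz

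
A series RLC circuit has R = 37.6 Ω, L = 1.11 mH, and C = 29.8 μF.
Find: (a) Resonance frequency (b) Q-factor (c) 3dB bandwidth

Step 1 — Resonance: ω₀ = 1/√(LC) = 1/√(0.00111·2.98e-05) = 5498 rad/s.
Step 2 — f₀ = ω₀/(2π) = 875.1 Hz.
Step 3 — Series Q: Q = ω₀L/R = 5498·0.00111/37.6 = 0.1623.
Step 4 — Bandwidth: Δω = ω₀/Q = 3.387e+04 rad/s; BW = Δω/(2π) = 5391 Hz.

(a) f₀ = 875.1 Hz  (b) Q = 0.1623  (c) BW = 5391 Hz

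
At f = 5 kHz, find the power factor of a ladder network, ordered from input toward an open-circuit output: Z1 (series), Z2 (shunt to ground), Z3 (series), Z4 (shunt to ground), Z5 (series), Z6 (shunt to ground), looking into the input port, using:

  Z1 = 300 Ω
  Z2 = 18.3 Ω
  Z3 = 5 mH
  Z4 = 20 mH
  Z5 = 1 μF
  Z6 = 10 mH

Step 1 — Angular frequency: ω = 2π·f = 2π·5000 = 3.142e+04 rad/s.
Step 2 — Component impedances:
  Z1: Z = R = 300 Ω
  Z2: Z = R = 18.3 Ω
  Z3: Z = jωL = j·3.142e+04·0.005 = 0 + j157.1 Ω
  Z4: Z = jωL = j·3.142e+04·0.02 = 0 + j628.3 Ω
  Z5: Z = 1/(jωC) = -j/(ω·C) = 0 - j31.83 Ω
  Z6: Z = jωL = j·3.142e+04·0.01 = 0 + j314.2 Ω
Step 3 — Ladder network (open output): work backward from the far end, alternating series and parallel combinations. Z_in = 318.3 + j0.9492 Ω = 318.3∠0.2° Ω.
Step 4 — Power factor: PF = cos(φ) = Re(Z)/|Z| = 318.3/318.3 = 1.
Step 5 — Type: Im(Z) = 0.9492 ⇒ lagging (phase φ = 0.2°).

PF = 1 (lagging, φ = 0.2°)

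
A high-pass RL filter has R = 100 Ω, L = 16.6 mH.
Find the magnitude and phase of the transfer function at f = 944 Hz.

Step 1 — Angular frequency: ω = 2π·944 = 5931 rad/s.
Step 2 — Transfer function: H(jω) = jωL/(R + jωL).
Step 3 — Numerator jωL = j·98.46; denominator R + jωL = 100 + j98.46.
Step 4 — H = 0.4922 + j0.4999.
Step 5 — Magnitude: |H| = 0.7016 (-3.1 dB); phase: φ = 45.4°.

|H| = 0.7016 (-3.1 dB), φ = 45.4°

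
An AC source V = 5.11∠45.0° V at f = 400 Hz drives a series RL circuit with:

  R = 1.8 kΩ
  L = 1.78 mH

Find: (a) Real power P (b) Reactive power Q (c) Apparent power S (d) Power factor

Step 1 — Angular frequency: ω = 2π·f = 2π·400 = 2513 rad/s.
Step 2 — Component impedances:
  R: Z = R = 1800 Ω
  L: Z = jωL = j·2513·0.00178 = 0 + j4.474 Ω
Step 3 — Series combination: Z_total = R + L = 1800 + j4.474 Ω = 1800∠0.1° Ω.
Step 4 — Source phasor: V = 5.11∠45.0° V = 3.613 + j3.613 V.
Step 5 — Current: I = V / Z = 0.002012 + j0.002002 A = 0.002839∠44.9° A.
Step 6 — Complex power: S = V·I* = 0.01451 + j3.605e-05 VA.
Step 7 — Real power: P = Re(S) = 0.01451 W.
Step 8 — Reactive power: Q = Im(S) = 3.605e-05 VAR.
Step 9 — Apparent power: |S| = 0.01451 VA.
Step 10 — Power factor: PF = P/|S| = 1 (lagging).

(a) P = 0.01451 W  (b) Q = 3.605e-05 VAR  (c) S = 0.01451 VA  (d) PF = 1 (lagging)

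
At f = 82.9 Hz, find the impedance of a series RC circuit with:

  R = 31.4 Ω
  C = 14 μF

Step 1 — Angular frequency: ω = 2π·f = 2π·82.9 = 520.9 rad/s.
Step 2 — Component impedances:
  R: Z = R = 31.4 Ω
  C: Z = 1/(jωC) = -j/(ω·C) = 0 - j137.1 Ω
Step 3 — Series combination: Z_total = R + C = 31.4 - j137.1 Ω = 140.7∠-77.1° Ω.

Z = 31.4 - j137.1 Ω = 140.7∠-77.1° Ω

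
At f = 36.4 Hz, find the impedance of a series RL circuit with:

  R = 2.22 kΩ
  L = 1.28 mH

Step 1 — Angular frequency: ω = 2π·f = 2π·36.4 = 228.7 rad/s.
Step 2 — Component impedances:
  R: Z = R = 2220 Ω
  L: Z = jωL = j·228.7·0.00128 = 0 + j0.2927 Ω
Step 3 — Series combination: Z_total = R + L = 2220 + j0.2927 Ω = 2220∠0.0° Ω.

Z = 2220 + j0.2927 Ω = 2220∠0.0° Ω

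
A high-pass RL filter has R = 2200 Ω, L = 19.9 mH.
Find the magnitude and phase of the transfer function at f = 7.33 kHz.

Step 1 — Angular frequency: ω = 2π·7330 = 4.606e+04 rad/s.
Step 2 — Transfer function: H(jω) = jωL/(R + jωL).
Step 3 — Numerator jωL = j·916.5; denominator R + jωL = 2200 + j916.5.
Step 4 — H = 0.1479 + j0.355.
Step 5 — Magnitude: |H| = 0.3846 (-8.3 dB); phase: φ = 67.4°.

|H| = 0.3846 (-8.3 dB), φ = 67.4°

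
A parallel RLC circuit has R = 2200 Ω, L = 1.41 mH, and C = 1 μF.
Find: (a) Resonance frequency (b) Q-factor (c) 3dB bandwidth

Step 1 — Resonance: ω₀ = 1/√(LC) = 1/√(0.00141·1e-06) = 2.663e+04 rad/s.
Step 2 — f₀ = ω₀/(2π) = 4238 Hz.
Step 3 — Parallel Q: Q = R/(ω₀L) = 2200/(2.663e+04·0.00141) = 58.59.
Step 4 — Bandwidth: Δω = ω₀/Q = 454.5 rad/s; BW = Δω/(2π) = 72.34 Hz.

(a) f₀ = 4238 Hz  (b) Q = 58.59  (c) BW = 72.34 Hz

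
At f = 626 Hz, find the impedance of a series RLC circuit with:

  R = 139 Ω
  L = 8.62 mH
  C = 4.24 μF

Step 1 — Angular frequency: ω = 2π·f = 2π·626 = 3933 rad/s.
Step 2 — Component impedances:
  R: Z = R = 139 Ω
  L: Z = jωL = j·3933·0.00862 = 0 + j33.9 Ω
  C: Z = 1/(jωC) = -j/(ω·C) = 0 - j59.96 Ω
Step 3 — Series combination: Z_total = R + L + C = 139 - j26.06 Ω = 141.4∠-10.6° Ω.

Z = 139 - j26.06 Ω = 141.4∠-10.6° Ω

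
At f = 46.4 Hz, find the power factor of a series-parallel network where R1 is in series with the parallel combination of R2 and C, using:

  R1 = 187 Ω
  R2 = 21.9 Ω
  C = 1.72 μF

Step 1 — Angular frequency: ω = 2π·f = 2π·46.4 = 291.5 rad/s.
Step 2 — Component impedances:
  R1: Z = R = 187 Ω
  R2: Z = R = 21.9 Ω
  C: Z = 1/(jωC) = -j/(ω·C) = 0 - j1994 Ω
Step 3 — Parallel branch: R2 || C = 1/(1/R2 + 1/C) = 21.9 - j0.2405 Ω.
Step 4 — Series with R1: Z_total = R1 + (R2 || C) = 208.9 - j0.2405 Ω = 208.9∠-0.1° Ω.
Step 5 — Power factor: PF = cos(φ) = Re(Z)/|Z| = 208.9/208.9 = 1.
Step 6 — Type: Im(Z) = -0.2405 ⇒ leading (phase φ = -0.1°).

PF = 1 (leading, φ = -0.1°)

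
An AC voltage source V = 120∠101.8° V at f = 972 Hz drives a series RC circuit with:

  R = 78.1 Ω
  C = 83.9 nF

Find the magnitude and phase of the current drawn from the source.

Step 1 — Angular frequency: ω = 2π·f = 2π·972 = 6107 rad/s.
Step 2 — Component impedances:
  R: Z = R = 78.1 Ω
  C: Z = 1/(jωC) = -j/(ω·C) = 0 - j1952 Ω
Step 3 — Series combination: Z_total = R + C = 78.1 - j1952 Ω = 1953∠-87.7° Ω.
Step 4 — Source phasor: V = 120∠101.8° V = -24.54 + j117.5 V.
Step 5 — Ohm's law: I = V / Z_total = (-24.54 + j117.5) / (78.1 - j1952) = -0.06059 - j0.01015 A.
Step 6 — Convert to polar: |I| = 0.06144 A, ∠I = -170.5°.

I = 0.06144∠-170.5° A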